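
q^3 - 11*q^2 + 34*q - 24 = (q - 6)*(q - 4)*(q - 1)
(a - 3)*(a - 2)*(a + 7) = a^3 + 2*a^2 - 29*a + 42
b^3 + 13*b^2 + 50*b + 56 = (b + 2)*(b + 4)*(b + 7)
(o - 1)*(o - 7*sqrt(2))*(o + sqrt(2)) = o^3 - 6*sqrt(2)*o^2 - o^2 - 14*o + 6*sqrt(2)*o + 14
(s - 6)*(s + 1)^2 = s^3 - 4*s^2 - 11*s - 6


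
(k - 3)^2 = k^2 - 6*k + 9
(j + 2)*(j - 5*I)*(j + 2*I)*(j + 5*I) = j^4 + 2*j^3 + 2*I*j^3 + 25*j^2 + 4*I*j^2 + 50*j + 50*I*j + 100*I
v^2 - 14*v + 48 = (v - 8)*(v - 6)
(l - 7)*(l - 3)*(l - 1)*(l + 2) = l^4 - 9*l^3 + 9*l^2 + 41*l - 42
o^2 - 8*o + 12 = (o - 6)*(o - 2)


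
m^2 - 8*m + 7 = (m - 7)*(m - 1)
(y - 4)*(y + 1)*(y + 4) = y^3 + y^2 - 16*y - 16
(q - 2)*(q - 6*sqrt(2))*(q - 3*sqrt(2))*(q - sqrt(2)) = q^4 - 10*sqrt(2)*q^3 - 2*q^3 + 20*sqrt(2)*q^2 + 54*q^2 - 108*q - 36*sqrt(2)*q + 72*sqrt(2)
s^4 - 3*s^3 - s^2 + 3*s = s*(s - 3)*(s - 1)*(s + 1)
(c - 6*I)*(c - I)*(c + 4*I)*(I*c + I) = I*c^4 + 3*c^3 + I*c^3 + 3*c^2 + 22*I*c^2 + 24*c + 22*I*c + 24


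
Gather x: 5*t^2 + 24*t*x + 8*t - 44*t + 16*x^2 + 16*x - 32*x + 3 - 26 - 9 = 5*t^2 - 36*t + 16*x^2 + x*(24*t - 16) - 32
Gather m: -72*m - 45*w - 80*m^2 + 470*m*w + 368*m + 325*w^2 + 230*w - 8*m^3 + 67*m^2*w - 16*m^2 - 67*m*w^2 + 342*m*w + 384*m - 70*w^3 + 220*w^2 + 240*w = -8*m^3 + m^2*(67*w - 96) + m*(-67*w^2 + 812*w + 680) - 70*w^3 + 545*w^2 + 425*w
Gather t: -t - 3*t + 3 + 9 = 12 - 4*t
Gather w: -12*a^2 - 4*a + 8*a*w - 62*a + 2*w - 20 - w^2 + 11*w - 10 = -12*a^2 - 66*a - w^2 + w*(8*a + 13) - 30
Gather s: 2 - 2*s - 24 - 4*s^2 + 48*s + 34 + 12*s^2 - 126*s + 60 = 8*s^2 - 80*s + 72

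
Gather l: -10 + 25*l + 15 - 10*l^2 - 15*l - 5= -10*l^2 + 10*l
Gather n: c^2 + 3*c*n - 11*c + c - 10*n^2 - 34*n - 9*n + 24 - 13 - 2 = c^2 - 10*c - 10*n^2 + n*(3*c - 43) + 9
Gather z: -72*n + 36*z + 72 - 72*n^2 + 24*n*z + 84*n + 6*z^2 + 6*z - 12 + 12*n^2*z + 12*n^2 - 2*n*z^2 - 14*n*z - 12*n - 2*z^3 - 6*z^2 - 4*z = -60*n^2 - 2*n*z^2 - 2*z^3 + z*(12*n^2 + 10*n + 38) + 60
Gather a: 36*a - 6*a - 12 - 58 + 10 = 30*a - 60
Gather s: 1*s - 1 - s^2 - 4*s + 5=-s^2 - 3*s + 4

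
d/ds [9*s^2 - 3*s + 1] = 18*s - 3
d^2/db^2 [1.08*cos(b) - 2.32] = -1.08*cos(b)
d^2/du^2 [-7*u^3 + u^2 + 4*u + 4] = 2 - 42*u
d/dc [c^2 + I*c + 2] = 2*c + I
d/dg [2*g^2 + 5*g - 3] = 4*g + 5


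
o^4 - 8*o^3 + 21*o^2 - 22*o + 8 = (o - 4)*(o - 2)*(o - 1)^2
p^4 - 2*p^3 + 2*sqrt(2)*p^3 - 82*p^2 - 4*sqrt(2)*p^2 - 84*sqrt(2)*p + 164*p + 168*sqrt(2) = (p - 2)*(p - 6*sqrt(2))*(p + sqrt(2))*(p + 7*sqrt(2))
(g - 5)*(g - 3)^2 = g^3 - 11*g^2 + 39*g - 45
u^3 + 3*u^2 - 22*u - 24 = (u - 4)*(u + 1)*(u + 6)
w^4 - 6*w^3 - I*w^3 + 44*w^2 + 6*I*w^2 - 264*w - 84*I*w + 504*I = (w - 6)*(w - 6*I)*(w - 2*I)*(w + 7*I)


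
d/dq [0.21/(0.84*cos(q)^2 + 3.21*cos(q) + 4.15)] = (0.3528*cos(q) + 0.6741)*sin(q)/(0.84*cos(q)^2 + 3.21*cos(q) + 4.15)^2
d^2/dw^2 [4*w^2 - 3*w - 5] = 8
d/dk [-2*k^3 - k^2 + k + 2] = -6*k^2 - 2*k + 1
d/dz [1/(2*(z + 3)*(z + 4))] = (-z - 7/2)/(z^4 + 14*z^3 + 73*z^2 + 168*z + 144)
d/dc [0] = 0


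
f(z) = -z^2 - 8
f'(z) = -2*z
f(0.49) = -8.24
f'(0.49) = -0.98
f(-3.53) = -20.46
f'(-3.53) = 7.06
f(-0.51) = -8.26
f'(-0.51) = 1.02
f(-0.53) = -8.28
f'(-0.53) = 1.06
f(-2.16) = -12.67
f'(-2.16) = 4.32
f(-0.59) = -8.35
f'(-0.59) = 1.18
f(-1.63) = -10.66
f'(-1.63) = 3.26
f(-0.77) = -8.59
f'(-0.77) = 1.54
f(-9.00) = -89.00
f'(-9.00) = 18.00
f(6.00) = -44.00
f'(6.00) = -12.00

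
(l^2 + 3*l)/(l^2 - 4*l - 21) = l/(l - 7)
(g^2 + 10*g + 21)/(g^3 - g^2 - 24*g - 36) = (g + 7)/(g^2 - 4*g - 12)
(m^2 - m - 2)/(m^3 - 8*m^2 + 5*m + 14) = 1/(m - 7)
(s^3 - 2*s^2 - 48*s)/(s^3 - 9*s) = (s^2 - 2*s - 48)/(s^2 - 9)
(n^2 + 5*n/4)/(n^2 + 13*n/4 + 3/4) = n*(4*n + 5)/(4*n^2 + 13*n + 3)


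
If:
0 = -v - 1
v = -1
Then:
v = -1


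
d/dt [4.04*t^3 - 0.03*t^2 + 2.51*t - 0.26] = 12.12*t^2 - 0.06*t + 2.51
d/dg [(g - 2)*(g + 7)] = 2*g + 5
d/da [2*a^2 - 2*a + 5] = 4*a - 2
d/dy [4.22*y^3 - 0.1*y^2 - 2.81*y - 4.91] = 12.66*y^2 - 0.2*y - 2.81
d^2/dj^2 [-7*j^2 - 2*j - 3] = -14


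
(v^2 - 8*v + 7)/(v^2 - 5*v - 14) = (v - 1)/(v + 2)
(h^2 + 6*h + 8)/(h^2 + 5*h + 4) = (h + 2)/(h + 1)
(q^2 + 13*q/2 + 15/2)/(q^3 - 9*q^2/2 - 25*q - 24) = (q + 5)/(q^2 - 6*q - 16)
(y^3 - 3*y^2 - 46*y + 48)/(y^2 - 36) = (y^2 - 9*y + 8)/(y - 6)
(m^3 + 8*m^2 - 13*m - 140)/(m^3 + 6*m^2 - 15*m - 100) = (m + 7)/(m + 5)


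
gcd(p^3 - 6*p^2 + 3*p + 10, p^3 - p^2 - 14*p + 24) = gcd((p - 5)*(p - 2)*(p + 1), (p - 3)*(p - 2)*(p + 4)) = p - 2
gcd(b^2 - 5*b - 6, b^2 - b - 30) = b - 6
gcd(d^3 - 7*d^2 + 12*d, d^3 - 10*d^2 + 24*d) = d^2 - 4*d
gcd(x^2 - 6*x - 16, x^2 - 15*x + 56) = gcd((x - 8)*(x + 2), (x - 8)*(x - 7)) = x - 8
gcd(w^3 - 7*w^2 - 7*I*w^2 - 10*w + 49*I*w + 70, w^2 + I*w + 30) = w - 5*I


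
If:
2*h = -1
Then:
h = -1/2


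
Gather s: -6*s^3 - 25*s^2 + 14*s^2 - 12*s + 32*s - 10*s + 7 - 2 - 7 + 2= -6*s^3 - 11*s^2 + 10*s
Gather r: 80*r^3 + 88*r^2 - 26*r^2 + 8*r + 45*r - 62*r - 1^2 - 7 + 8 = 80*r^3 + 62*r^2 - 9*r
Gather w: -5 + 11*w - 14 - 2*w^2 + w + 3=-2*w^2 + 12*w - 16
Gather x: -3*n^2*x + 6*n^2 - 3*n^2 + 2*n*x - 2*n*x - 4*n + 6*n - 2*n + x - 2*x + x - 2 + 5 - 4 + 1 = -3*n^2*x + 3*n^2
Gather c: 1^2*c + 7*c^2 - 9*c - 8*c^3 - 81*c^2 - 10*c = -8*c^3 - 74*c^2 - 18*c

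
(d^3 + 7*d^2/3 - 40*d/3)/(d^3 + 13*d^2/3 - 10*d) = (3*d^2 + 7*d - 40)/(3*d^2 + 13*d - 30)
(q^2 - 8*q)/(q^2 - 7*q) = (q - 8)/(q - 7)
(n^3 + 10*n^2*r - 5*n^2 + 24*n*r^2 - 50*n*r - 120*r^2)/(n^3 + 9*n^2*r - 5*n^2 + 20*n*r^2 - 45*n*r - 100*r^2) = (n + 6*r)/(n + 5*r)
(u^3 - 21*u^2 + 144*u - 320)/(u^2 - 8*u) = u - 13 + 40/u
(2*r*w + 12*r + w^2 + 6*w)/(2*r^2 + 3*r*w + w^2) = (w + 6)/(r + w)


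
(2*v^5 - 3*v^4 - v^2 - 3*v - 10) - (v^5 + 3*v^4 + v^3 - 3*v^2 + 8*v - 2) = v^5 - 6*v^4 - v^3 + 2*v^2 - 11*v - 8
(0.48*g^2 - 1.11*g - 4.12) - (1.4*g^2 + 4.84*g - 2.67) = -0.92*g^2 - 5.95*g - 1.45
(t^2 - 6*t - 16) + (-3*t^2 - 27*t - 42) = -2*t^2 - 33*t - 58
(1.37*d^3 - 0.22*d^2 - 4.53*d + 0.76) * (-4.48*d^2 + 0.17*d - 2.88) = -6.1376*d^5 + 1.2185*d^4 + 16.3114*d^3 - 3.5413*d^2 + 13.1756*d - 2.1888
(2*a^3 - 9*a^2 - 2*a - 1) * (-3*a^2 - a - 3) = -6*a^5 + 25*a^4 + 9*a^3 + 32*a^2 + 7*a + 3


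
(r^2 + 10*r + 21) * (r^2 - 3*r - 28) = r^4 + 7*r^3 - 37*r^2 - 343*r - 588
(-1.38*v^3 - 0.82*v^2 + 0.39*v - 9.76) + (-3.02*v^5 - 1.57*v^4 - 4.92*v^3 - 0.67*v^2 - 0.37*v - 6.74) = -3.02*v^5 - 1.57*v^4 - 6.3*v^3 - 1.49*v^2 + 0.02*v - 16.5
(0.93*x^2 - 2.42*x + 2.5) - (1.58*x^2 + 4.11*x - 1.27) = -0.65*x^2 - 6.53*x + 3.77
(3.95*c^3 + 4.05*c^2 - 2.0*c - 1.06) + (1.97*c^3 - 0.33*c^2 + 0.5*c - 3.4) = 5.92*c^3 + 3.72*c^2 - 1.5*c - 4.46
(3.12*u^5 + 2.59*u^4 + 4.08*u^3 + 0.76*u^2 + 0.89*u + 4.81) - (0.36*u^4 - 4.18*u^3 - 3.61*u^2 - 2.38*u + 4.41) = 3.12*u^5 + 2.23*u^4 + 8.26*u^3 + 4.37*u^2 + 3.27*u + 0.399999999999999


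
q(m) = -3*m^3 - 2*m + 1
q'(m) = -9*m^2 - 2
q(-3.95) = 193.79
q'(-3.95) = -142.42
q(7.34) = -1200.02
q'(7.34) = -486.88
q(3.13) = -97.25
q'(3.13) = -90.17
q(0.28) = 0.37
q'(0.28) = -2.71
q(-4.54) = 290.81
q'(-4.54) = -187.50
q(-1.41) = 12.23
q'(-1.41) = -19.89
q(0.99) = -3.89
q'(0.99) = -10.82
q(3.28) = -111.42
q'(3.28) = -98.83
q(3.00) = -86.00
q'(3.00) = -83.00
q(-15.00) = 10156.00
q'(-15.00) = -2027.00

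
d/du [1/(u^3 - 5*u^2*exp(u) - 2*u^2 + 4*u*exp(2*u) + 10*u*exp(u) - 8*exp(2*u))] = (5*u^2*exp(u) - 3*u^2 - 8*u*exp(2*u) + 4*u + 12*exp(2*u) - 10*exp(u))/(u^3 - 5*u^2*exp(u) - 2*u^2 + 4*u*exp(2*u) + 10*u*exp(u) - 8*exp(2*u))^2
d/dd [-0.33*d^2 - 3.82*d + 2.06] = -0.66*d - 3.82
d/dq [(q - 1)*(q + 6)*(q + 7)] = 3*q^2 + 24*q + 29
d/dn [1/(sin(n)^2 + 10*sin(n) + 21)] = -2*(sin(n) + 5)*cos(n)/(sin(n)^2 + 10*sin(n) + 21)^2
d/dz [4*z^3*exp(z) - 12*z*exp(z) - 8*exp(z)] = 4*(z^3 + 3*z^2 - 3*z - 5)*exp(z)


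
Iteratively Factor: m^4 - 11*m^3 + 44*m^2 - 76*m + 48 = (m - 2)*(m^3 - 9*m^2 + 26*m - 24) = (m - 3)*(m - 2)*(m^2 - 6*m + 8) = (m - 3)*(m - 2)^2*(m - 4)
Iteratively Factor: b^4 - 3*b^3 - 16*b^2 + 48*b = (b - 3)*(b^3 - 16*b) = (b - 4)*(b - 3)*(b^2 + 4*b) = b*(b - 4)*(b - 3)*(b + 4)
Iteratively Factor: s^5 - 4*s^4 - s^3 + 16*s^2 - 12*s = (s - 2)*(s^4 - 2*s^3 - 5*s^2 + 6*s) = s*(s - 2)*(s^3 - 2*s^2 - 5*s + 6) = s*(s - 2)*(s + 2)*(s^2 - 4*s + 3) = s*(s - 3)*(s - 2)*(s + 2)*(s - 1)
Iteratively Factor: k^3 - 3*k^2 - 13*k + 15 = (k + 3)*(k^2 - 6*k + 5) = (k - 1)*(k + 3)*(k - 5)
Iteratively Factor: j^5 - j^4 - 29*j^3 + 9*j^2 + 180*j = (j - 3)*(j^4 + 2*j^3 - 23*j^2 - 60*j) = (j - 5)*(j - 3)*(j^3 + 7*j^2 + 12*j) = (j - 5)*(j - 3)*(j + 3)*(j^2 + 4*j) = j*(j - 5)*(j - 3)*(j + 3)*(j + 4)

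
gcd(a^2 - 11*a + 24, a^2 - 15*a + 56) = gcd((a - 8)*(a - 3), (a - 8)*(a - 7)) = a - 8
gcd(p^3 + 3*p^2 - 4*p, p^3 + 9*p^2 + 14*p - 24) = p^2 + 3*p - 4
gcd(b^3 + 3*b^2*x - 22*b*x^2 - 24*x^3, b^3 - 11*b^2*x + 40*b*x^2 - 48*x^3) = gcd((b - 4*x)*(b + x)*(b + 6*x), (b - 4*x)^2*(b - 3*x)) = -b + 4*x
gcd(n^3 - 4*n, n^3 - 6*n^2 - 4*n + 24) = n^2 - 4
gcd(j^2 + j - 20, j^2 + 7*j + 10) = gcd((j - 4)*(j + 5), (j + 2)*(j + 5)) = j + 5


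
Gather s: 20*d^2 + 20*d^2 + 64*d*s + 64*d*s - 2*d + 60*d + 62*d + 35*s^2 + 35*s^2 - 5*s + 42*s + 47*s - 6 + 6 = 40*d^2 + 120*d + 70*s^2 + s*(128*d + 84)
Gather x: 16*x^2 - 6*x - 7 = 16*x^2 - 6*x - 7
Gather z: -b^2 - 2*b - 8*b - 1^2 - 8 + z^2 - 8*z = -b^2 - 10*b + z^2 - 8*z - 9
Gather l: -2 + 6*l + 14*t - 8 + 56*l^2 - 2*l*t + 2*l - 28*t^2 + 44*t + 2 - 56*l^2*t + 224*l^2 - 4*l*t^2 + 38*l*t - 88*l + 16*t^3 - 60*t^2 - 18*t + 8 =l^2*(280 - 56*t) + l*(-4*t^2 + 36*t - 80) + 16*t^3 - 88*t^2 + 40*t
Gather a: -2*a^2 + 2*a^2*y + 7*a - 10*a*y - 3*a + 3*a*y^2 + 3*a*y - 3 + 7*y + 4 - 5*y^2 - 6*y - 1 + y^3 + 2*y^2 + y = a^2*(2*y - 2) + a*(3*y^2 - 7*y + 4) + y^3 - 3*y^2 + 2*y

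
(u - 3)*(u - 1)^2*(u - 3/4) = u^4 - 23*u^3/4 + 43*u^2/4 - 33*u/4 + 9/4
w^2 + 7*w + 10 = (w + 2)*(w + 5)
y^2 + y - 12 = (y - 3)*(y + 4)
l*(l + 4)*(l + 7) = l^3 + 11*l^2 + 28*l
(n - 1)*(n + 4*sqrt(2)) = n^2 - n + 4*sqrt(2)*n - 4*sqrt(2)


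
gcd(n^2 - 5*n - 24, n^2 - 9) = n + 3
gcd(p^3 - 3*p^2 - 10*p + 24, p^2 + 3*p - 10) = p - 2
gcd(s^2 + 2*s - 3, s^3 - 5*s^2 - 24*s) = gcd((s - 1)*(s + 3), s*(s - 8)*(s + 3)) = s + 3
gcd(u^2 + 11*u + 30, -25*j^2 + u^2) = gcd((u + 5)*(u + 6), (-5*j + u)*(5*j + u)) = 1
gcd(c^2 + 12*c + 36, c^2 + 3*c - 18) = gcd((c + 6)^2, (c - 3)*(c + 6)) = c + 6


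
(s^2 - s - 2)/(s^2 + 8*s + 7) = (s - 2)/(s + 7)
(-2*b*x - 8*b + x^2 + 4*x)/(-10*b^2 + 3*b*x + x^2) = (x + 4)/(5*b + x)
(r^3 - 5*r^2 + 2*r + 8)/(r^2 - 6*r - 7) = (r^2 - 6*r + 8)/(r - 7)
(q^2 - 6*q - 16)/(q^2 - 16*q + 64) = (q + 2)/(q - 8)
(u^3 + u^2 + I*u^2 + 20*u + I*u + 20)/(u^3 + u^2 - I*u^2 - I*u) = (u^2 + I*u + 20)/(u*(u - I))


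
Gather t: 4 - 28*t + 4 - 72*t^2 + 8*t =-72*t^2 - 20*t + 8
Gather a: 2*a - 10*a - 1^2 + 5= 4 - 8*a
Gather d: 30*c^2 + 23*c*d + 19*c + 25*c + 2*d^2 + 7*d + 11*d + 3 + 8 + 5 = 30*c^2 + 44*c + 2*d^2 + d*(23*c + 18) + 16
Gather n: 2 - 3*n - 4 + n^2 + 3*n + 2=n^2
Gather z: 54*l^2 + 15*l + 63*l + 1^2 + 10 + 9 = 54*l^2 + 78*l + 20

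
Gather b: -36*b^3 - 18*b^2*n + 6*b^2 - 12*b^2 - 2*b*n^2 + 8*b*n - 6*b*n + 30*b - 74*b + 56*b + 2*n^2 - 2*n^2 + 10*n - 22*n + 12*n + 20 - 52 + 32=-36*b^3 + b^2*(-18*n - 6) + b*(-2*n^2 + 2*n + 12)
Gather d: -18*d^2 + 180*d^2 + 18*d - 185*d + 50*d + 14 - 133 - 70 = 162*d^2 - 117*d - 189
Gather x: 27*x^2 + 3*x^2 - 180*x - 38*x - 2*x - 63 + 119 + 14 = 30*x^2 - 220*x + 70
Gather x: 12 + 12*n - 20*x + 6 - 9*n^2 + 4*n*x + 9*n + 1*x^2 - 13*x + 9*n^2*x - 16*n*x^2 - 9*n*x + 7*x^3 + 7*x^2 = -9*n^2 + 21*n + 7*x^3 + x^2*(8 - 16*n) + x*(9*n^2 - 5*n - 33) + 18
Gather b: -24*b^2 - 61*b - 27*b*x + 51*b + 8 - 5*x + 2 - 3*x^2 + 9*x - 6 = -24*b^2 + b*(-27*x - 10) - 3*x^2 + 4*x + 4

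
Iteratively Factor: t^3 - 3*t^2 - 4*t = (t - 4)*(t^2 + t) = (t - 4)*(t + 1)*(t)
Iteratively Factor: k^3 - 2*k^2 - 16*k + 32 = (k - 4)*(k^2 + 2*k - 8) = (k - 4)*(k + 4)*(k - 2)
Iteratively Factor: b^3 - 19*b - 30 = (b - 5)*(b^2 + 5*b + 6) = (b - 5)*(b + 2)*(b + 3)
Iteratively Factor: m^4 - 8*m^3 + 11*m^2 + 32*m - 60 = (m - 5)*(m^3 - 3*m^2 - 4*m + 12) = (m - 5)*(m - 2)*(m^2 - m - 6) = (m - 5)*(m - 3)*(m - 2)*(m + 2)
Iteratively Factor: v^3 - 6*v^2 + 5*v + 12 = (v - 4)*(v^2 - 2*v - 3) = (v - 4)*(v - 3)*(v + 1)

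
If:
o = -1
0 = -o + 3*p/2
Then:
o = -1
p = -2/3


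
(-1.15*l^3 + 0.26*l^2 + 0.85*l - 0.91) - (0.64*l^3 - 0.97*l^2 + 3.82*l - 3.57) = -1.79*l^3 + 1.23*l^2 - 2.97*l + 2.66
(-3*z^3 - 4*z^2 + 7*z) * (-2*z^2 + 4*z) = 6*z^5 - 4*z^4 - 30*z^3 + 28*z^2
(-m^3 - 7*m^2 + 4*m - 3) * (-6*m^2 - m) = 6*m^5 + 43*m^4 - 17*m^3 + 14*m^2 + 3*m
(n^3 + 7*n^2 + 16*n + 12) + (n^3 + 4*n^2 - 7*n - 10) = 2*n^3 + 11*n^2 + 9*n + 2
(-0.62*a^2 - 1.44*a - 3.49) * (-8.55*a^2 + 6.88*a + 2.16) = 5.301*a^4 + 8.0464*a^3 + 18.5931*a^2 - 27.1216*a - 7.5384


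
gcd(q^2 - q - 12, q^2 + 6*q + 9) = q + 3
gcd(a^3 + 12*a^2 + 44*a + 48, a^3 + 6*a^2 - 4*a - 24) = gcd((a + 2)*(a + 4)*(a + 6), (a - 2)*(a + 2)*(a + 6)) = a^2 + 8*a + 12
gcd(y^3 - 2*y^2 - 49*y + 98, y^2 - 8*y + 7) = y - 7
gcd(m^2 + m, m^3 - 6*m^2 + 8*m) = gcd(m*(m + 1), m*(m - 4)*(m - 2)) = m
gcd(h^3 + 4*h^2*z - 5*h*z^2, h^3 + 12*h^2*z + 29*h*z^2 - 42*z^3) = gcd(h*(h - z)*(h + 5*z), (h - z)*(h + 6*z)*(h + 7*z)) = -h + z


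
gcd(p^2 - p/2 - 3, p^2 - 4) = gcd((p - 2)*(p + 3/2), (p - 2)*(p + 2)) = p - 2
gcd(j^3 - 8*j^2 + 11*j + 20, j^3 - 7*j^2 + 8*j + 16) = j^2 - 3*j - 4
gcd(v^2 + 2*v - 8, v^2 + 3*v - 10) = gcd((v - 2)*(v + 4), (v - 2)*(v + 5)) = v - 2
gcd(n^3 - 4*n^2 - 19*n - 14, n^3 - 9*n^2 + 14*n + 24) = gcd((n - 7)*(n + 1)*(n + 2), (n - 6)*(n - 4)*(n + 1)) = n + 1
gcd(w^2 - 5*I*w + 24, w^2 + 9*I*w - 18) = w + 3*I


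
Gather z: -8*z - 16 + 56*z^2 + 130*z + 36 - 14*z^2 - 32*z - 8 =42*z^2 + 90*z + 12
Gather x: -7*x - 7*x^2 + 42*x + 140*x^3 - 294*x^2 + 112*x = 140*x^3 - 301*x^2 + 147*x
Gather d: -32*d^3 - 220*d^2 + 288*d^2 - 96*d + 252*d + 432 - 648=-32*d^3 + 68*d^2 + 156*d - 216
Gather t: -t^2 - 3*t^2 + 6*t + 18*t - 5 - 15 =-4*t^2 + 24*t - 20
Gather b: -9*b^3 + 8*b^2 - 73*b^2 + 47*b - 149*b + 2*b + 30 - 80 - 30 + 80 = -9*b^3 - 65*b^2 - 100*b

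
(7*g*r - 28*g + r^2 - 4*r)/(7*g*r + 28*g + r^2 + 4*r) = (r - 4)/(r + 4)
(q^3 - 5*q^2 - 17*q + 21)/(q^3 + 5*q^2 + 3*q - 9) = (q - 7)/(q + 3)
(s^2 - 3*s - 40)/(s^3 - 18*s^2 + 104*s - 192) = (s + 5)/(s^2 - 10*s + 24)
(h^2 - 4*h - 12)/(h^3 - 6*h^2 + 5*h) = (h^2 - 4*h - 12)/(h*(h^2 - 6*h + 5))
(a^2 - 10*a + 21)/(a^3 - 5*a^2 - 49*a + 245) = (a - 3)/(a^2 + 2*a - 35)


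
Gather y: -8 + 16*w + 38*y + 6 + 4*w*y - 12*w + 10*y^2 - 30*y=4*w + 10*y^2 + y*(4*w + 8) - 2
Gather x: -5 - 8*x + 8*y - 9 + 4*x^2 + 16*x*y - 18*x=4*x^2 + x*(16*y - 26) + 8*y - 14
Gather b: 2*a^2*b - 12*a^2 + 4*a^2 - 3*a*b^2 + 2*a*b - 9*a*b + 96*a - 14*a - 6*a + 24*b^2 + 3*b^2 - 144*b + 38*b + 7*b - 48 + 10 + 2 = -8*a^2 + 76*a + b^2*(27 - 3*a) + b*(2*a^2 - 7*a - 99) - 36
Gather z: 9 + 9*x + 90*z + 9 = 9*x + 90*z + 18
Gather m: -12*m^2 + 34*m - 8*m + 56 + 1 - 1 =-12*m^2 + 26*m + 56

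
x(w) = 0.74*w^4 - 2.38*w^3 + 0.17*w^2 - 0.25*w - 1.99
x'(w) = 2.96*w^3 - 7.14*w^2 + 0.34*w - 0.25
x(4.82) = 133.65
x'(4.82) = 166.97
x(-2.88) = 107.90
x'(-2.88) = -131.16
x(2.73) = -8.73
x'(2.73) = 7.69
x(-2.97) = 120.18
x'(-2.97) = -141.79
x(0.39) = -2.19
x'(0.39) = -1.03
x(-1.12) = 3.01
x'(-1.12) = -13.75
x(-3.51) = 216.22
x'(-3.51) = -217.41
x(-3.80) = 286.31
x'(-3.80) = -267.06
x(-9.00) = 6604.19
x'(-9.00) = -2739.49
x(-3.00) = 124.49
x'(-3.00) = -145.45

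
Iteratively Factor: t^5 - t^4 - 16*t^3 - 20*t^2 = (t)*(t^4 - t^3 - 16*t^2 - 20*t) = t*(t - 5)*(t^3 + 4*t^2 + 4*t) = t*(t - 5)*(t + 2)*(t^2 + 2*t) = t^2*(t - 5)*(t + 2)*(t + 2)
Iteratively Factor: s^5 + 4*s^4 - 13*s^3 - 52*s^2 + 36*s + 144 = (s + 4)*(s^4 - 13*s^2 + 36) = (s + 3)*(s + 4)*(s^3 - 3*s^2 - 4*s + 12) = (s - 3)*(s + 3)*(s + 4)*(s^2 - 4) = (s - 3)*(s - 2)*(s + 3)*(s + 4)*(s + 2)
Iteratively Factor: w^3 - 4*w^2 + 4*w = (w - 2)*(w^2 - 2*w) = (w - 2)^2*(w)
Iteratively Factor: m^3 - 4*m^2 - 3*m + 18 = (m - 3)*(m^2 - m - 6) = (m - 3)^2*(m + 2)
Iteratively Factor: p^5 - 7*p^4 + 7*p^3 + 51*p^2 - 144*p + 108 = (p - 3)*(p^4 - 4*p^3 - 5*p^2 + 36*p - 36) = (p - 3)^2*(p^3 - p^2 - 8*p + 12) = (p - 3)^2*(p + 3)*(p^2 - 4*p + 4) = (p - 3)^2*(p - 2)*(p + 3)*(p - 2)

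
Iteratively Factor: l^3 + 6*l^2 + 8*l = (l + 4)*(l^2 + 2*l) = l*(l + 4)*(l + 2)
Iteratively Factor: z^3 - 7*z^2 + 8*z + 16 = (z - 4)*(z^2 - 3*z - 4) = (z - 4)^2*(z + 1)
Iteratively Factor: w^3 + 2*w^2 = (w + 2)*(w^2) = w*(w + 2)*(w)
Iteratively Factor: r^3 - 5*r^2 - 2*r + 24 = (r - 4)*(r^2 - r - 6) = (r - 4)*(r - 3)*(r + 2)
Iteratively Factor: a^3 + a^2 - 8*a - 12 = (a - 3)*(a^2 + 4*a + 4) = (a - 3)*(a + 2)*(a + 2)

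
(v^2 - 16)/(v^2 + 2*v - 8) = (v - 4)/(v - 2)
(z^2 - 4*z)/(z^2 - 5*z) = (z - 4)/(z - 5)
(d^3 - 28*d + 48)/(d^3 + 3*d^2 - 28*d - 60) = (d^2 - 6*d + 8)/(d^2 - 3*d - 10)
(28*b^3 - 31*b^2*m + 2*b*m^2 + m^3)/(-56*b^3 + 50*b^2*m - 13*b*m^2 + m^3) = (-7*b^2 + 6*b*m + m^2)/(14*b^2 - 9*b*m + m^2)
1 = 1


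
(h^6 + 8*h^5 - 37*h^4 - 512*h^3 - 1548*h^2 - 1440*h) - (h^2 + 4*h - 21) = h^6 + 8*h^5 - 37*h^4 - 512*h^3 - 1549*h^2 - 1444*h + 21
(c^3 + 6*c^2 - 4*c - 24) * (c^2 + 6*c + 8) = c^5 + 12*c^4 + 40*c^3 - 176*c - 192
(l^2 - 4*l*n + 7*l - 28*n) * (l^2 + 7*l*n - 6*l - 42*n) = l^4 + 3*l^3*n + l^3 - 28*l^2*n^2 + 3*l^2*n - 42*l^2 - 28*l*n^2 - 126*l*n + 1176*n^2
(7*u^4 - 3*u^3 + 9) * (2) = 14*u^4 - 6*u^3 + 18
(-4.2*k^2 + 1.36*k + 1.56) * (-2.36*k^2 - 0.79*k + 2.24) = 9.912*k^4 + 0.1084*k^3 - 14.164*k^2 + 1.814*k + 3.4944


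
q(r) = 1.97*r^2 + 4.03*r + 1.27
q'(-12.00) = -43.25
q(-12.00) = 236.59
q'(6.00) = 27.67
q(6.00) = 96.37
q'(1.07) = 8.25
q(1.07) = 7.84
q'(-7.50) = -25.52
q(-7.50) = 81.86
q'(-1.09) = -0.26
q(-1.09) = -0.78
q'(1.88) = 11.44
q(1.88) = 15.81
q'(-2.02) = -3.93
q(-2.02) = 1.17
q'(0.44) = 5.76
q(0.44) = 3.42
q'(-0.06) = 3.79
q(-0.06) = 1.04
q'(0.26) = 5.05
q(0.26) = 2.45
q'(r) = 3.94*r + 4.03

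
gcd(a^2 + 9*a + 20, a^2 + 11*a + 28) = a + 4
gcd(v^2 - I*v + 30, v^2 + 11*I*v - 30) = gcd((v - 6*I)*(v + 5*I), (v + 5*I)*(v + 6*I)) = v + 5*I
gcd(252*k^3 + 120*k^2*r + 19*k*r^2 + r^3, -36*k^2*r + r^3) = 6*k + r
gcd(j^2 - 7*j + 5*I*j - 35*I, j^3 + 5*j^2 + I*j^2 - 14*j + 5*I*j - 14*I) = 1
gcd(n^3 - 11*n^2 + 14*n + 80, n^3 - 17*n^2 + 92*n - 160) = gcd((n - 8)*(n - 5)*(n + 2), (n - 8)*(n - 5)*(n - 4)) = n^2 - 13*n + 40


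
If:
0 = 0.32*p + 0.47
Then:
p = -1.47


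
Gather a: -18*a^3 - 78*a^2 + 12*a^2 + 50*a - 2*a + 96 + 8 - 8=-18*a^3 - 66*a^2 + 48*a + 96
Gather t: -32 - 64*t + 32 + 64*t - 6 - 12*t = -12*t - 6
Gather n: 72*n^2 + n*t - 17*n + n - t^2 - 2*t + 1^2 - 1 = 72*n^2 + n*(t - 16) - t^2 - 2*t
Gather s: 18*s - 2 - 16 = 18*s - 18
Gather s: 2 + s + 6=s + 8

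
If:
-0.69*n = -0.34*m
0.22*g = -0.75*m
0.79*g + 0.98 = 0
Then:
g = -1.24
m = 0.36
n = 0.18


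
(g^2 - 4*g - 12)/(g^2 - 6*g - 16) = (g - 6)/(g - 8)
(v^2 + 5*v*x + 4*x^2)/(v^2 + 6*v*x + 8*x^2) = (v + x)/(v + 2*x)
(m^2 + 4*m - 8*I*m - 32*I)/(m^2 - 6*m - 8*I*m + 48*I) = (m + 4)/(m - 6)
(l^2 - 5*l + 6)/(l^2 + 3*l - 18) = (l - 2)/(l + 6)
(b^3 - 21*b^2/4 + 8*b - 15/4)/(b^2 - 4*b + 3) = b - 5/4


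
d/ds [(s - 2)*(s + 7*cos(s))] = s + (2 - s)*(7*sin(s) - 1) + 7*cos(s)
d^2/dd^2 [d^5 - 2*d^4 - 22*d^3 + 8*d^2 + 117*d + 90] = 20*d^3 - 24*d^2 - 132*d + 16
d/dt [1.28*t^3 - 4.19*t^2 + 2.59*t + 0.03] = 3.84*t^2 - 8.38*t + 2.59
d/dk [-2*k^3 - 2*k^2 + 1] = 2*k*(-3*k - 2)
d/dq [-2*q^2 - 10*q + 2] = -4*q - 10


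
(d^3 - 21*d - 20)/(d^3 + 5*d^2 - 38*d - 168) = (d^2 - 4*d - 5)/(d^2 + d - 42)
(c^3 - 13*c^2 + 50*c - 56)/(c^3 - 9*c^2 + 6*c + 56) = (c - 2)/(c + 2)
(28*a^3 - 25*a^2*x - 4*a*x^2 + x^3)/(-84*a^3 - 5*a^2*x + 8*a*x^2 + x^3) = (7*a^2 - 8*a*x + x^2)/(-21*a^2 + 4*a*x + x^2)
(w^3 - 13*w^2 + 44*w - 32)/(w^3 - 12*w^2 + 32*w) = (w - 1)/w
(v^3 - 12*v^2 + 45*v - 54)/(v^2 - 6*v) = v - 6 + 9/v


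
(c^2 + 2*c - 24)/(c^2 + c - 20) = (c + 6)/(c + 5)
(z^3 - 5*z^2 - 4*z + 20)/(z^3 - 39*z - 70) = (z^2 - 7*z + 10)/(z^2 - 2*z - 35)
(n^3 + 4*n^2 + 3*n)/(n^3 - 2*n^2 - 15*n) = (n + 1)/(n - 5)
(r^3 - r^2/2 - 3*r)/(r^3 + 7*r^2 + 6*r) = (r^2 - r/2 - 3)/(r^2 + 7*r + 6)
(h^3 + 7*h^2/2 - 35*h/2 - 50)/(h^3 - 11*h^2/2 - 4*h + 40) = (h + 5)/(h - 4)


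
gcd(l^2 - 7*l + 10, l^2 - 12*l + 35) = l - 5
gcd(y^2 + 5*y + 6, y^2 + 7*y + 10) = y + 2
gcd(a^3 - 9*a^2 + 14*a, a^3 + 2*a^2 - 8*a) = a^2 - 2*a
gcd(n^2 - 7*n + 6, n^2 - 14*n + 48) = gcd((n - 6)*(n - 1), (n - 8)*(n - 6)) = n - 6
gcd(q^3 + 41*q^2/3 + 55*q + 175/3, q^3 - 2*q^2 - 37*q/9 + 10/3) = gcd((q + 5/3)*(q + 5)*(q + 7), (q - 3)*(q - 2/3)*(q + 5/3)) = q + 5/3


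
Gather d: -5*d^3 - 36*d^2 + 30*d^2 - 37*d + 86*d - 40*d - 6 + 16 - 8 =-5*d^3 - 6*d^2 + 9*d + 2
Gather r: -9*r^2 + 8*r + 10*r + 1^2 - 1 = -9*r^2 + 18*r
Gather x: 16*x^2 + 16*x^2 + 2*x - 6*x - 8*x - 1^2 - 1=32*x^2 - 12*x - 2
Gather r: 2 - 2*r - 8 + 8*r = 6*r - 6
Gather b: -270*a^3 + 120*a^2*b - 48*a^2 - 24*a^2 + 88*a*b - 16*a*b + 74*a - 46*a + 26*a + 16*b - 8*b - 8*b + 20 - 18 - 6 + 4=-270*a^3 - 72*a^2 + 54*a + b*(120*a^2 + 72*a)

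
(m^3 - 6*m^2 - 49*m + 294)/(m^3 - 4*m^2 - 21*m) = (m^2 + m - 42)/(m*(m + 3))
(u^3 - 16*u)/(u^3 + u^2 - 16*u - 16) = u/(u + 1)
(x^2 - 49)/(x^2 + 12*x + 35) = (x - 7)/(x + 5)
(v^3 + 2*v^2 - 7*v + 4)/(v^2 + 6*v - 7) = (v^2 + 3*v - 4)/(v + 7)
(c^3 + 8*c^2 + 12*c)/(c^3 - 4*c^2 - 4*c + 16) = c*(c + 6)/(c^2 - 6*c + 8)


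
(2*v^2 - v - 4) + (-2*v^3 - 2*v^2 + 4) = -2*v^3 - v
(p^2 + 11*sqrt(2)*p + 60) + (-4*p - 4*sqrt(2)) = p^2 - 4*p + 11*sqrt(2)*p - 4*sqrt(2) + 60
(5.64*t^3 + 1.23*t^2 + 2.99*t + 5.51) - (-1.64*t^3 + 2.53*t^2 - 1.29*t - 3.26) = 7.28*t^3 - 1.3*t^2 + 4.28*t + 8.77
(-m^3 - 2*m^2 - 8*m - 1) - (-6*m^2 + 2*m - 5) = -m^3 + 4*m^2 - 10*m + 4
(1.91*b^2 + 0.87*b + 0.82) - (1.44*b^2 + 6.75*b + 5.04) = 0.47*b^2 - 5.88*b - 4.22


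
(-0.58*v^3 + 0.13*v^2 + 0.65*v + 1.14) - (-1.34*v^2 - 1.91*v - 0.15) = -0.58*v^3 + 1.47*v^2 + 2.56*v + 1.29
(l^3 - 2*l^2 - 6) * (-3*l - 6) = -3*l^4 + 12*l^2 + 18*l + 36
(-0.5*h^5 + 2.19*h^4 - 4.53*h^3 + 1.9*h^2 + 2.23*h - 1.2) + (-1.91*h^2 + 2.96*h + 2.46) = -0.5*h^5 + 2.19*h^4 - 4.53*h^3 - 0.01*h^2 + 5.19*h + 1.26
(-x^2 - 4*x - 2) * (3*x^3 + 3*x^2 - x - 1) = -3*x^5 - 15*x^4 - 17*x^3 - x^2 + 6*x + 2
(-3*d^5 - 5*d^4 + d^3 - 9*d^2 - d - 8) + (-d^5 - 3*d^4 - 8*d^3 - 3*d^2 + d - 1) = -4*d^5 - 8*d^4 - 7*d^3 - 12*d^2 - 9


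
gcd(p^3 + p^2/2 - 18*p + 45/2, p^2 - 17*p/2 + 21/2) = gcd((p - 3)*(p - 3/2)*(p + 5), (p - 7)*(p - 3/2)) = p - 3/2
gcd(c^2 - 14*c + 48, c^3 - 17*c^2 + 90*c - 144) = c^2 - 14*c + 48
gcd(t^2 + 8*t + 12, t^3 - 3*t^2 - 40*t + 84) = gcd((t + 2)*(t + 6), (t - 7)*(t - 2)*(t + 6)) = t + 6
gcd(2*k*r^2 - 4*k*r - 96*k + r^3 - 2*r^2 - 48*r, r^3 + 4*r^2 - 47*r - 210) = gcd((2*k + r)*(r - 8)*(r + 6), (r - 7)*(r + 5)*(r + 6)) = r + 6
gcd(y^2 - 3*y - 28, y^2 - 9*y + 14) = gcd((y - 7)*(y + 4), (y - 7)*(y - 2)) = y - 7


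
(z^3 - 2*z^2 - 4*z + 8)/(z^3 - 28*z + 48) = (z^2 - 4)/(z^2 + 2*z - 24)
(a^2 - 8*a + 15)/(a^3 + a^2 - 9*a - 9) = (a - 5)/(a^2 + 4*a + 3)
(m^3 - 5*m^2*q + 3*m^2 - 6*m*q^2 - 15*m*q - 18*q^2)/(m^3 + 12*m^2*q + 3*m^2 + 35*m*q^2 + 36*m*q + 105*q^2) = (m^2 - 5*m*q - 6*q^2)/(m^2 + 12*m*q + 35*q^2)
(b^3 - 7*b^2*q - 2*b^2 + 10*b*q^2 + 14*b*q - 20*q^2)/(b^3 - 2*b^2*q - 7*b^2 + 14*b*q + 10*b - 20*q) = (b - 5*q)/(b - 5)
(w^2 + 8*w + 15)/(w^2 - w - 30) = (w + 3)/(w - 6)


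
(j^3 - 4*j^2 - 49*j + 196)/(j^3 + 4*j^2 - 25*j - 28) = (j - 7)/(j + 1)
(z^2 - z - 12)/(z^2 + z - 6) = (z - 4)/(z - 2)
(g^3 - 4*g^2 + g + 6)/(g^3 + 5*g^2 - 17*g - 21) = (g - 2)/(g + 7)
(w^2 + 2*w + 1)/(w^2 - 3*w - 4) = (w + 1)/(w - 4)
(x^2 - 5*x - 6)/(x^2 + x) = (x - 6)/x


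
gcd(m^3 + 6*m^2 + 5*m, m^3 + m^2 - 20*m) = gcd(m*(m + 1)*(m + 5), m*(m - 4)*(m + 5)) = m^2 + 5*m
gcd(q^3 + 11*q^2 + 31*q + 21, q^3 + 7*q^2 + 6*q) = q + 1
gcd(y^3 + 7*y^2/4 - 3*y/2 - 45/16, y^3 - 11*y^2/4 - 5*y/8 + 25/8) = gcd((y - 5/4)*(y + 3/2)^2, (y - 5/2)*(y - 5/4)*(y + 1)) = y - 5/4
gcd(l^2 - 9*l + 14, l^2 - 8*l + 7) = l - 7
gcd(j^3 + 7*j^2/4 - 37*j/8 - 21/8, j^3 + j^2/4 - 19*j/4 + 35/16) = j - 7/4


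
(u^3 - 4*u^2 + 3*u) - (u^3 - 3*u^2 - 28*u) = -u^2 + 31*u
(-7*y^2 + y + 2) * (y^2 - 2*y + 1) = -7*y^4 + 15*y^3 - 7*y^2 - 3*y + 2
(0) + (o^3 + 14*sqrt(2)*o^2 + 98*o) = o^3 + 14*sqrt(2)*o^2 + 98*o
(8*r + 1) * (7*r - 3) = 56*r^2 - 17*r - 3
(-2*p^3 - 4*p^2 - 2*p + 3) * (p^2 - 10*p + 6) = -2*p^5 + 16*p^4 + 26*p^3 - p^2 - 42*p + 18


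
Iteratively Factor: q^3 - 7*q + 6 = (q - 1)*(q^2 + q - 6) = (q - 1)*(q + 3)*(q - 2)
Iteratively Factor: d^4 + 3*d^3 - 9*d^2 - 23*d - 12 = (d - 3)*(d^3 + 6*d^2 + 9*d + 4) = (d - 3)*(d + 1)*(d^2 + 5*d + 4) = (d - 3)*(d + 1)*(d + 4)*(d + 1)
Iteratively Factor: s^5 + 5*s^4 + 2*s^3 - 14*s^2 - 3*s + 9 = (s + 3)*(s^4 + 2*s^3 - 4*s^2 - 2*s + 3) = (s - 1)*(s + 3)*(s^3 + 3*s^2 - s - 3) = (s - 1)*(s + 3)^2*(s^2 - 1) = (s - 1)*(s + 1)*(s + 3)^2*(s - 1)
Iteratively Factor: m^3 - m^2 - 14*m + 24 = (m + 4)*(m^2 - 5*m + 6) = (m - 2)*(m + 4)*(m - 3)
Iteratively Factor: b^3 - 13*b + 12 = (b + 4)*(b^2 - 4*b + 3) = (b - 1)*(b + 4)*(b - 3)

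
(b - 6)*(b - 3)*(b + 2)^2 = b^4 - 5*b^3 - 14*b^2 + 36*b + 72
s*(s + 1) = s^2 + s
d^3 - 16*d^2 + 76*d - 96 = (d - 8)*(d - 6)*(d - 2)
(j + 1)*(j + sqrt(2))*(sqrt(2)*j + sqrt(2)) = sqrt(2)*j^3 + 2*j^2 + 2*sqrt(2)*j^2 + sqrt(2)*j + 4*j + 2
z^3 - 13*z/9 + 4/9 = (z - 1)*(z - 1/3)*(z + 4/3)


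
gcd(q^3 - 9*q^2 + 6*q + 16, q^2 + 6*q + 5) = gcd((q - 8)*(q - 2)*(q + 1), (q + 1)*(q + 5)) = q + 1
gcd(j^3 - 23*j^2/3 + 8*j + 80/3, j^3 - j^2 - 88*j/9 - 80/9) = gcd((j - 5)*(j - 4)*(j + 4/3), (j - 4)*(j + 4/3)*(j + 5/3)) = j^2 - 8*j/3 - 16/3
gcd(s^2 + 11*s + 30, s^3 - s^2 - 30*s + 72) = s + 6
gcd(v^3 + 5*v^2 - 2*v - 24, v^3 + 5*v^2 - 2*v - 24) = v^3 + 5*v^2 - 2*v - 24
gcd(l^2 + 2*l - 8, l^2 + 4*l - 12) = l - 2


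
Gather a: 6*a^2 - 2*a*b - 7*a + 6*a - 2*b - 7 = 6*a^2 + a*(-2*b - 1) - 2*b - 7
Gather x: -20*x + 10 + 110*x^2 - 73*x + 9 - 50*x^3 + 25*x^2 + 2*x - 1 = -50*x^3 + 135*x^2 - 91*x + 18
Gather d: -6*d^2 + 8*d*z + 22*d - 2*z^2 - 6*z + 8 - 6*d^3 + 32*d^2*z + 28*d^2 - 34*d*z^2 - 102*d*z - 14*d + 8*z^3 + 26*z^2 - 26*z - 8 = -6*d^3 + d^2*(32*z + 22) + d*(-34*z^2 - 94*z + 8) + 8*z^3 + 24*z^2 - 32*z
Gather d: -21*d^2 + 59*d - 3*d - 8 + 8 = -21*d^2 + 56*d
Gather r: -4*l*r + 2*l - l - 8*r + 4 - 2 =l + r*(-4*l - 8) + 2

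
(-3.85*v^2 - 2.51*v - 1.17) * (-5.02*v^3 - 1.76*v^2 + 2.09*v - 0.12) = 19.327*v^5 + 19.3762*v^4 + 2.2445*v^3 - 2.7247*v^2 - 2.1441*v + 0.1404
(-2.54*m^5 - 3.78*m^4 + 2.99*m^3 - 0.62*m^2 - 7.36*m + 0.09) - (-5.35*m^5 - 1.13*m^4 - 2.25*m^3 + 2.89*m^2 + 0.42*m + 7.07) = 2.81*m^5 - 2.65*m^4 + 5.24*m^3 - 3.51*m^2 - 7.78*m - 6.98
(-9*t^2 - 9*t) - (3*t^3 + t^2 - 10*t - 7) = -3*t^3 - 10*t^2 + t + 7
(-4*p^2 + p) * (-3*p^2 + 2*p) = 12*p^4 - 11*p^3 + 2*p^2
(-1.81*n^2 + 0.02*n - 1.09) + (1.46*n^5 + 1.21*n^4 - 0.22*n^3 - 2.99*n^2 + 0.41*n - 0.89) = 1.46*n^5 + 1.21*n^4 - 0.22*n^3 - 4.8*n^2 + 0.43*n - 1.98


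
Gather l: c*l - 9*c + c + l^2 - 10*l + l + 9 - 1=-8*c + l^2 + l*(c - 9) + 8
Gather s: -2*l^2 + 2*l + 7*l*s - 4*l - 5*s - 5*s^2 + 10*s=-2*l^2 - 2*l - 5*s^2 + s*(7*l + 5)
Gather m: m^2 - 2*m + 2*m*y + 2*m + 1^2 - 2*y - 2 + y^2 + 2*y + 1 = m^2 + 2*m*y + y^2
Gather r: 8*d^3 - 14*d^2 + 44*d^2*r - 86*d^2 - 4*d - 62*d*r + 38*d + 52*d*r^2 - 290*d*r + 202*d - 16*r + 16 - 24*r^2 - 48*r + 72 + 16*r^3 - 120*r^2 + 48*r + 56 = 8*d^3 - 100*d^2 + 236*d + 16*r^3 + r^2*(52*d - 144) + r*(44*d^2 - 352*d - 16) + 144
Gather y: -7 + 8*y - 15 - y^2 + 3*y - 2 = -y^2 + 11*y - 24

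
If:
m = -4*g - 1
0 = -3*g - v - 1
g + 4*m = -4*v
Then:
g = -8/27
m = 5/27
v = -1/9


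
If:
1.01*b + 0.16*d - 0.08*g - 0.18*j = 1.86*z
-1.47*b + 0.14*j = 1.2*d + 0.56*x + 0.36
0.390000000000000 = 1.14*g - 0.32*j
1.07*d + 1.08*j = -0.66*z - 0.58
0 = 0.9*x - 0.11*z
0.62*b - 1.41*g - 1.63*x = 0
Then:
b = 2.11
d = -2.72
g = 0.83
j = 1.73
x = 0.09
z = 0.71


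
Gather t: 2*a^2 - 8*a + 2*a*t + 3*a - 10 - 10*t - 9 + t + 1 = 2*a^2 - 5*a + t*(2*a - 9) - 18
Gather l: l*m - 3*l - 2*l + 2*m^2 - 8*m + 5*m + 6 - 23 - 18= l*(m - 5) + 2*m^2 - 3*m - 35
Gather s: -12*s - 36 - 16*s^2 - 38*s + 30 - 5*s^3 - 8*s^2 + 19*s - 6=-5*s^3 - 24*s^2 - 31*s - 12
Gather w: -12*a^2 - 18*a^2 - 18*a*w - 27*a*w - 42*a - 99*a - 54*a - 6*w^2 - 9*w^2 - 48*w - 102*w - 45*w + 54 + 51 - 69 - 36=-30*a^2 - 195*a - 15*w^2 + w*(-45*a - 195)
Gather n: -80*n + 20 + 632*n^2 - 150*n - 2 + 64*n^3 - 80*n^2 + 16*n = 64*n^3 + 552*n^2 - 214*n + 18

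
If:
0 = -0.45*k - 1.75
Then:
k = -3.89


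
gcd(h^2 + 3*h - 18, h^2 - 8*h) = 1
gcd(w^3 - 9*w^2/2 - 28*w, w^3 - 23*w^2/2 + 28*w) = w^2 - 8*w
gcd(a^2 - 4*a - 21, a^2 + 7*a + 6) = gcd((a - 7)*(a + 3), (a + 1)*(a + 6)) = 1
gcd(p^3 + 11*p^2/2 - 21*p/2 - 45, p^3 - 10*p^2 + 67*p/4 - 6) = 1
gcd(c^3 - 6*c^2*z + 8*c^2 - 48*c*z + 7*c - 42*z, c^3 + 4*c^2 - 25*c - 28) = c^2 + 8*c + 7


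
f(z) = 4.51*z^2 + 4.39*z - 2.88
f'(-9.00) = -76.79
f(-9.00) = 322.92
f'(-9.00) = -76.79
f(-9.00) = 322.92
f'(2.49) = 26.85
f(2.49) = 36.01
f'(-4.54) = -36.56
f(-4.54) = 70.15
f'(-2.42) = -17.44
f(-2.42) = 12.91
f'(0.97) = 13.14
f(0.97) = 5.62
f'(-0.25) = 2.14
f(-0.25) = -3.70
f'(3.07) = 32.08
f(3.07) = 53.10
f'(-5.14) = -41.97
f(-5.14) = 93.71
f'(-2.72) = -20.14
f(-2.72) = 18.55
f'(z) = 9.02*z + 4.39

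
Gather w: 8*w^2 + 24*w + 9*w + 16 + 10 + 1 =8*w^2 + 33*w + 27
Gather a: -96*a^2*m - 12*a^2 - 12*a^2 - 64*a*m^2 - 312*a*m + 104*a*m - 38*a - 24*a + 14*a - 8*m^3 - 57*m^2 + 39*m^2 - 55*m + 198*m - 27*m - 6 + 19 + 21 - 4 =a^2*(-96*m - 24) + a*(-64*m^2 - 208*m - 48) - 8*m^3 - 18*m^2 + 116*m + 30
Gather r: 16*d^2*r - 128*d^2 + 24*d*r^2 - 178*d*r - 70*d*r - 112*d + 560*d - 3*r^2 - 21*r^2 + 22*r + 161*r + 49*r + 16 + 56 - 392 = -128*d^2 + 448*d + r^2*(24*d - 24) + r*(16*d^2 - 248*d + 232) - 320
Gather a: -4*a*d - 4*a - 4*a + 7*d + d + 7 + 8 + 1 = a*(-4*d - 8) + 8*d + 16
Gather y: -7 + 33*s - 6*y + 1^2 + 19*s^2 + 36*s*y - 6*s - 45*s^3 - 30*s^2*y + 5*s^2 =-45*s^3 + 24*s^2 + 27*s + y*(-30*s^2 + 36*s - 6) - 6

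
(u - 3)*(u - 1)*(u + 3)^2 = u^4 + 2*u^3 - 12*u^2 - 18*u + 27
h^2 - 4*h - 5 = (h - 5)*(h + 1)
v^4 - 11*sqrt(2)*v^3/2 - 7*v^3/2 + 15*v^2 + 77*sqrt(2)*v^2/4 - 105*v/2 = v*(v - 7/2)*(v - 3*sqrt(2))*(v - 5*sqrt(2)/2)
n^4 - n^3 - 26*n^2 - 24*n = n*(n - 6)*(n + 1)*(n + 4)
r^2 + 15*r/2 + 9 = (r + 3/2)*(r + 6)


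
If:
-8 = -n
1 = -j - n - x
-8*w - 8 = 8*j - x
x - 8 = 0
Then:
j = -17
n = 8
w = 17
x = 8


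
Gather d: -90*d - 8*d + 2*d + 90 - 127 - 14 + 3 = -96*d - 48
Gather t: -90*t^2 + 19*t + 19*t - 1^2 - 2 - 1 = -90*t^2 + 38*t - 4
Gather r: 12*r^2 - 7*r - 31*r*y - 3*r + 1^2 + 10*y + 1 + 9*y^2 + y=12*r^2 + r*(-31*y - 10) + 9*y^2 + 11*y + 2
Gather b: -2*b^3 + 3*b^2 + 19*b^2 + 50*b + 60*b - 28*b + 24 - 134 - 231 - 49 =-2*b^3 + 22*b^2 + 82*b - 390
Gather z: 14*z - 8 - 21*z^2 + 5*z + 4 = -21*z^2 + 19*z - 4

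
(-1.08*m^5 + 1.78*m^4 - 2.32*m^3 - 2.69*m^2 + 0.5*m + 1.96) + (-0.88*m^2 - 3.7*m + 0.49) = -1.08*m^5 + 1.78*m^4 - 2.32*m^3 - 3.57*m^2 - 3.2*m + 2.45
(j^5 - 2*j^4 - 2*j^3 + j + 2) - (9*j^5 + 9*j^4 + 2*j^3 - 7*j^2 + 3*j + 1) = -8*j^5 - 11*j^4 - 4*j^3 + 7*j^2 - 2*j + 1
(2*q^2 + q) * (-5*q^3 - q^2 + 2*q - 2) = -10*q^5 - 7*q^4 + 3*q^3 - 2*q^2 - 2*q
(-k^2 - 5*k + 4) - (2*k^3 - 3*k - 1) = -2*k^3 - k^2 - 2*k + 5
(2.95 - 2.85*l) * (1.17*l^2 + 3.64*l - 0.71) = -3.3345*l^3 - 6.9225*l^2 + 12.7615*l - 2.0945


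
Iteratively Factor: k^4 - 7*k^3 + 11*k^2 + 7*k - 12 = (k - 1)*(k^3 - 6*k^2 + 5*k + 12) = (k - 3)*(k - 1)*(k^2 - 3*k - 4) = (k - 3)*(k - 1)*(k + 1)*(k - 4)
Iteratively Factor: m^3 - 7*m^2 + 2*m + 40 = (m - 5)*(m^2 - 2*m - 8) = (m - 5)*(m - 4)*(m + 2)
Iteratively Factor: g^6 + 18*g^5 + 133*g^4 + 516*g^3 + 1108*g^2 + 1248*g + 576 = (g + 4)*(g^5 + 14*g^4 + 77*g^3 + 208*g^2 + 276*g + 144) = (g + 2)*(g + 4)*(g^4 + 12*g^3 + 53*g^2 + 102*g + 72) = (g + 2)^2*(g + 4)*(g^3 + 10*g^2 + 33*g + 36) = (g + 2)^2*(g + 4)^2*(g^2 + 6*g + 9) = (g + 2)^2*(g + 3)*(g + 4)^2*(g + 3)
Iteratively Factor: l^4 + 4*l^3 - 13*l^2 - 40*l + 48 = (l + 4)*(l^3 - 13*l + 12) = (l + 4)^2*(l^2 - 4*l + 3) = (l - 3)*(l + 4)^2*(l - 1)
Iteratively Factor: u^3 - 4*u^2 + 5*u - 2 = (u - 2)*(u^2 - 2*u + 1) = (u - 2)*(u - 1)*(u - 1)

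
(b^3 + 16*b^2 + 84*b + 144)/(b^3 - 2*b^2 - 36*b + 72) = (b^2 + 10*b + 24)/(b^2 - 8*b + 12)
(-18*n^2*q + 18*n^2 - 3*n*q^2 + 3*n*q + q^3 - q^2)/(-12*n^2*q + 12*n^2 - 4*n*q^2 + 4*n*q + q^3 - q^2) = (3*n + q)/(2*n + q)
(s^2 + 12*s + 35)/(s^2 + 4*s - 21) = (s + 5)/(s - 3)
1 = 1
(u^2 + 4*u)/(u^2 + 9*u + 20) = u/(u + 5)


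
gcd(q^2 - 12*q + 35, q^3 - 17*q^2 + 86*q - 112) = q - 7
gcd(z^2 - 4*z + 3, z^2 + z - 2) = z - 1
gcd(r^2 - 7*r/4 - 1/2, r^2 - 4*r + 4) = r - 2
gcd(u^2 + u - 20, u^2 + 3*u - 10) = u + 5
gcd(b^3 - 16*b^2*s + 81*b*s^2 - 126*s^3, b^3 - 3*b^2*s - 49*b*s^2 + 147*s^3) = b^2 - 10*b*s + 21*s^2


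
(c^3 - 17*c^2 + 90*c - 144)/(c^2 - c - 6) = (c^2 - 14*c + 48)/(c + 2)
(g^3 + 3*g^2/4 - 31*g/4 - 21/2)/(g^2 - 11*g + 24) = (4*g^2 + 15*g + 14)/(4*(g - 8))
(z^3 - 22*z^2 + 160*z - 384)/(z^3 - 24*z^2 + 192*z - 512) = (z - 6)/(z - 8)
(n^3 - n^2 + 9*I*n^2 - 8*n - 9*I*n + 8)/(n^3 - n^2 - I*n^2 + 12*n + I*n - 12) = (n^2 + 9*I*n - 8)/(n^2 - I*n + 12)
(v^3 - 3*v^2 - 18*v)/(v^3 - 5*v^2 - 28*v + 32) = v*(v^2 - 3*v - 18)/(v^3 - 5*v^2 - 28*v + 32)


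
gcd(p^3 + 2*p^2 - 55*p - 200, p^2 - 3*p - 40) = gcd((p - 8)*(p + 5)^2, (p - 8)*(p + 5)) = p^2 - 3*p - 40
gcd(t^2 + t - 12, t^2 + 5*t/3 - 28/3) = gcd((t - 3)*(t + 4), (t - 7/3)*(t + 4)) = t + 4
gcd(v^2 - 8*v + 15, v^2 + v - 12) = v - 3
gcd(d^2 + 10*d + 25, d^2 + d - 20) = d + 5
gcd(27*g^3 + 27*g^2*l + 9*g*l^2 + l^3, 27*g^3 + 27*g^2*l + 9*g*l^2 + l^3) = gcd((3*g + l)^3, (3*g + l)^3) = 27*g^3 + 27*g^2*l + 9*g*l^2 + l^3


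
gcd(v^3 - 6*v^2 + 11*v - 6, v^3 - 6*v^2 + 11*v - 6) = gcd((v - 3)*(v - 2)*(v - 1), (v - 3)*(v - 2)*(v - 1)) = v^3 - 6*v^2 + 11*v - 6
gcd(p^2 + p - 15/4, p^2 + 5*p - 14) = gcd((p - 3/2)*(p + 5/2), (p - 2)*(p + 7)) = 1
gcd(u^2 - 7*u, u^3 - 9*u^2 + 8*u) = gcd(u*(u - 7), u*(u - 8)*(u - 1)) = u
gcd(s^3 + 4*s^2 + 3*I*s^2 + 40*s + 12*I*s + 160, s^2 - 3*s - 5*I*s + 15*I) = s - 5*I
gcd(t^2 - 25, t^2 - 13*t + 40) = t - 5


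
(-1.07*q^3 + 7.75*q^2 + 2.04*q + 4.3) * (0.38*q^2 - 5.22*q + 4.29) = -0.4066*q^5 + 8.5304*q^4 - 44.2701*q^3 + 24.2327*q^2 - 13.6944*q + 18.447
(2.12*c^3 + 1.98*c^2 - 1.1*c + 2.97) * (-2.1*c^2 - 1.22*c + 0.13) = -4.452*c^5 - 6.7444*c^4 + 0.17*c^3 - 4.6376*c^2 - 3.7664*c + 0.3861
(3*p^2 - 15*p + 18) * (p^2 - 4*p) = 3*p^4 - 27*p^3 + 78*p^2 - 72*p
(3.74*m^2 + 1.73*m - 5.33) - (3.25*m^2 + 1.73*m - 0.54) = 0.49*m^2 - 4.79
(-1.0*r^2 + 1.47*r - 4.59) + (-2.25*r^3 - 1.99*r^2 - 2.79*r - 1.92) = -2.25*r^3 - 2.99*r^2 - 1.32*r - 6.51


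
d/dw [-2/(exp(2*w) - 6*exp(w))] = 4*(exp(w) - 3)*exp(-w)/(exp(w) - 6)^2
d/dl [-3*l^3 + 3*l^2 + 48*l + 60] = -9*l^2 + 6*l + 48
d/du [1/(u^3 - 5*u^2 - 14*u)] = (-3*u^2 + 10*u + 14)/(u^2*(-u^2 + 5*u + 14)^2)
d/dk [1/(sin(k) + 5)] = -cos(k)/(sin(k) + 5)^2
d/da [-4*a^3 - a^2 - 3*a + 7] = -12*a^2 - 2*a - 3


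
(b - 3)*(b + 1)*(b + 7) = b^3 + 5*b^2 - 17*b - 21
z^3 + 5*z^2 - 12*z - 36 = (z - 3)*(z + 2)*(z + 6)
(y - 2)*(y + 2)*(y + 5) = y^3 + 5*y^2 - 4*y - 20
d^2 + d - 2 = (d - 1)*(d + 2)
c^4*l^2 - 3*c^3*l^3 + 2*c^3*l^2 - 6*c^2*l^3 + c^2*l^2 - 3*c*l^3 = c*(c - 3*l)*(c*l + l)^2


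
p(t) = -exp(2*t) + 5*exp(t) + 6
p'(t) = -2*exp(2*t) + 5*exp(t)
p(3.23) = -506.66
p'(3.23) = -1151.72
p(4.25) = -4558.24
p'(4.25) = -9479.01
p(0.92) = 12.25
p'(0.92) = -0.05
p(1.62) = 5.73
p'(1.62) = -25.80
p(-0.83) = 7.99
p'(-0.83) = 1.80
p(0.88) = 12.24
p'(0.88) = 0.43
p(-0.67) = 8.30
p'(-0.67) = 2.03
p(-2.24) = 6.52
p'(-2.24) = 0.51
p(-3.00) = 6.25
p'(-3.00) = 0.24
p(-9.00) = 6.00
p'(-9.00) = 0.00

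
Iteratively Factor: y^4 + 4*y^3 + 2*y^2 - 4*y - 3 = (y + 3)*(y^3 + y^2 - y - 1) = (y + 1)*(y + 3)*(y^2 - 1) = (y - 1)*(y + 1)*(y + 3)*(y + 1)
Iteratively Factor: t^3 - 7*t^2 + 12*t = (t)*(t^2 - 7*t + 12) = t*(t - 3)*(t - 4)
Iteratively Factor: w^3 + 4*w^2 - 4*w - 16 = (w + 2)*(w^2 + 2*w - 8) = (w - 2)*(w + 2)*(w + 4)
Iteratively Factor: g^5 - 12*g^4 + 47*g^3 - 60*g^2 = (g - 3)*(g^4 - 9*g^3 + 20*g^2) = g*(g - 3)*(g^3 - 9*g^2 + 20*g) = g*(g - 4)*(g - 3)*(g^2 - 5*g) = g^2*(g - 4)*(g - 3)*(g - 5)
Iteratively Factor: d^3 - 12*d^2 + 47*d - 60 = (d - 5)*(d^2 - 7*d + 12) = (d - 5)*(d - 3)*(d - 4)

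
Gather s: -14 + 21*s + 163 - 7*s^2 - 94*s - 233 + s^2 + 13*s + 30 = -6*s^2 - 60*s - 54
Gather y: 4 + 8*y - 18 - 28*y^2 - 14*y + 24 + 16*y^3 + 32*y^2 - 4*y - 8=16*y^3 + 4*y^2 - 10*y + 2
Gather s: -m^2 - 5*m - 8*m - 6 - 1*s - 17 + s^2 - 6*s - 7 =-m^2 - 13*m + s^2 - 7*s - 30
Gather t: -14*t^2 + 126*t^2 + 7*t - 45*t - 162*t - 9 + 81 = 112*t^2 - 200*t + 72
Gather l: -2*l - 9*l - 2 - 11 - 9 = -11*l - 22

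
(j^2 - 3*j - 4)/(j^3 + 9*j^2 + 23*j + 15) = (j - 4)/(j^2 + 8*j + 15)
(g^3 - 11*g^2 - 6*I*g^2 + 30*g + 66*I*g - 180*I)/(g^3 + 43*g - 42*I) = (g^2 - 11*g + 30)/(g^2 + 6*I*g + 7)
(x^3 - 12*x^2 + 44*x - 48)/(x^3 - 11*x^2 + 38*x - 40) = (x - 6)/(x - 5)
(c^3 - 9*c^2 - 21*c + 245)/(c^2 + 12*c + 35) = (c^2 - 14*c + 49)/(c + 7)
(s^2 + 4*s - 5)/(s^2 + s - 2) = (s + 5)/(s + 2)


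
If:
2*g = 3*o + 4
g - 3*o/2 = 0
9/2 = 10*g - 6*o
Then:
No Solution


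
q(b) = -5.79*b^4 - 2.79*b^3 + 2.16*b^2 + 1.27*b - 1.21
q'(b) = -23.16*b^3 - 8.37*b^2 + 4.32*b + 1.27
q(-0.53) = -1.32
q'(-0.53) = 0.08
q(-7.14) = -13932.36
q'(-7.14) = 7973.83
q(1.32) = -19.77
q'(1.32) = -60.88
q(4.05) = -1703.73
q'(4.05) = -1657.04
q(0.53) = -0.80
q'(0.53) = -2.24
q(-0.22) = -1.37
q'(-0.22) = 0.16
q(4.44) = -2447.34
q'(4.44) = -2171.71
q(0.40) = -0.68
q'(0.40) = 0.18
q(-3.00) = -379.24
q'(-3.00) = 538.30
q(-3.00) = -379.24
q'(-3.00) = 538.30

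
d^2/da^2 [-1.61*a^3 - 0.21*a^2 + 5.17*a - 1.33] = -9.66*a - 0.42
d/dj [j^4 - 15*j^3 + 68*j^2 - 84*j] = 4*j^3 - 45*j^2 + 136*j - 84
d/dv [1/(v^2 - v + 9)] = (1 - 2*v)/(v^2 - v + 9)^2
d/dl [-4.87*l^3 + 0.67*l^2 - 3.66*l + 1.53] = -14.61*l^2 + 1.34*l - 3.66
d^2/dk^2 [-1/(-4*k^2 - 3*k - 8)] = 2*(-16*k^2 - 12*k + (8*k + 3)^2 - 32)/(4*k^2 + 3*k + 8)^3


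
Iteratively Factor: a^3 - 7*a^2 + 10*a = (a)*(a^2 - 7*a + 10) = a*(a - 5)*(a - 2)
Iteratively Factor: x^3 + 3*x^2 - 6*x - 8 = (x + 1)*(x^2 + 2*x - 8) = (x - 2)*(x + 1)*(x + 4)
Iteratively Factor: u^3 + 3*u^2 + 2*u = (u)*(u^2 + 3*u + 2) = u*(u + 1)*(u + 2)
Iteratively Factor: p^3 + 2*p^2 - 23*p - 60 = (p + 3)*(p^2 - p - 20) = (p - 5)*(p + 3)*(p + 4)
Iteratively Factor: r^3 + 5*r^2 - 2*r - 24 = (r + 4)*(r^2 + r - 6) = (r + 3)*(r + 4)*(r - 2)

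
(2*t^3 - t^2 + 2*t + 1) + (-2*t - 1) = 2*t^3 - t^2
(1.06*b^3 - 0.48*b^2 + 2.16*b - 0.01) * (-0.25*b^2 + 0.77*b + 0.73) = -0.265*b^5 + 0.9362*b^4 - 0.1358*b^3 + 1.3153*b^2 + 1.5691*b - 0.0073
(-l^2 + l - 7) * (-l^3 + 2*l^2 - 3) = l^5 - 3*l^4 + 9*l^3 - 11*l^2 - 3*l + 21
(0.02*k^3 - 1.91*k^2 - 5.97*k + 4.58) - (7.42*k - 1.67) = 0.02*k^3 - 1.91*k^2 - 13.39*k + 6.25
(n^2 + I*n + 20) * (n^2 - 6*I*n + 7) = n^4 - 5*I*n^3 + 33*n^2 - 113*I*n + 140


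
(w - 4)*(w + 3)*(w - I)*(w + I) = w^4 - w^3 - 11*w^2 - w - 12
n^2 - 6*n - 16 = (n - 8)*(n + 2)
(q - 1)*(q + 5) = q^2 + 4*q - 5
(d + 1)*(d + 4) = d^2 + 5*d + 4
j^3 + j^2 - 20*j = j*(j - 4)*(j + 5)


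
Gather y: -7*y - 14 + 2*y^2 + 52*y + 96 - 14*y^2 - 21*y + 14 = -12*y^2 + 24*y + 96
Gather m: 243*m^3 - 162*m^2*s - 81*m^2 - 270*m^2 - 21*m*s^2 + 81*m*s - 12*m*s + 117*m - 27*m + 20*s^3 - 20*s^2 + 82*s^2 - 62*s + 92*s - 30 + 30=243*m^3 + m^2*(-162*s - 351) + m*(-21*s^2 + 69*s + 90) + 20*s^3 + 62*s^2 + 30*s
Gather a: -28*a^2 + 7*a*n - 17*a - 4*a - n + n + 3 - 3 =-28*a^2 + a*(7*n - 21)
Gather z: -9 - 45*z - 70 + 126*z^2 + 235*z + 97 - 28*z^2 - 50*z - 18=98*z^2 + 140*z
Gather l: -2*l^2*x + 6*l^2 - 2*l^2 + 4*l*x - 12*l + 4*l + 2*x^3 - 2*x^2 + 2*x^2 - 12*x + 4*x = l^2*(4 - 2*x) + l*(4*x - 8) + 2*x^3 - 8*x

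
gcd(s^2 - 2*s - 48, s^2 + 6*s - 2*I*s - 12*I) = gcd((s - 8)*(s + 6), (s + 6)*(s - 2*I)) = s + 6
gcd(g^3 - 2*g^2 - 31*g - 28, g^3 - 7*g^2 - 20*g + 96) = g + 4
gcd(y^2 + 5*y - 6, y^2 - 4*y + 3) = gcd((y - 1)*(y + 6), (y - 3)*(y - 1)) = y - 1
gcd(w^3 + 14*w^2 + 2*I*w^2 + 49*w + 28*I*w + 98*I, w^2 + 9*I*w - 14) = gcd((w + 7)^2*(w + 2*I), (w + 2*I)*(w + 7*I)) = w + 2*I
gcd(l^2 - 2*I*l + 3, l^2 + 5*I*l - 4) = l + I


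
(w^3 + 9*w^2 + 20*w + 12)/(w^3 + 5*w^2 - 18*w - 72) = (w^2 + 3*w + 2)/(w^2 - w - 12)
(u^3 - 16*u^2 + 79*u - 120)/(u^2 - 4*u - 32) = (u^2 - 8*u + 15)/(u + 4)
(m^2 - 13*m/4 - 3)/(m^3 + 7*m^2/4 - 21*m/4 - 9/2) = (m - 4)/(m^2 + m - 6)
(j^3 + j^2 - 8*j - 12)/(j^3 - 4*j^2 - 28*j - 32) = (j - 3)/(j - 8)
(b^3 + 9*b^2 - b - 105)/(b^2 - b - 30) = (b^2 + 4*b - 21)/(b - 6)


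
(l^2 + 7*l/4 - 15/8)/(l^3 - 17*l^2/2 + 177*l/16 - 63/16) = 2*(2*l + 5)/(4*l^2 - 31*l + 21)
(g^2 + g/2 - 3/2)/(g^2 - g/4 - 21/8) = 4*(g - 1)/(4*g - 7)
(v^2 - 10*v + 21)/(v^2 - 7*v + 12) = (v - 7)/(v - 4)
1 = 1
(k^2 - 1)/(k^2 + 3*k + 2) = (k - 1)/(k + 2)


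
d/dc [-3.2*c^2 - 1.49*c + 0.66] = -6.4*c - 1.49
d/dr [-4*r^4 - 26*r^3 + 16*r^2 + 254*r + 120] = -16*r^3 - 78*r^2 + 32*r + 254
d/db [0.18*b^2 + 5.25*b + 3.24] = 0.36*b + 5.25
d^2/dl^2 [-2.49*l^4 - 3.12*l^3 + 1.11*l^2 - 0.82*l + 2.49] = -29.88*l^2 - 18.72*l + 2.22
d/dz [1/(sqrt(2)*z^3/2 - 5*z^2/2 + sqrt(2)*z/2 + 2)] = 2*(-3*sqrt(2)*z^2 + 10*z - sqrt(2))/(sqrt(2)*z^3 - 5*z^2 + sqrt(2)*z + 4)^2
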